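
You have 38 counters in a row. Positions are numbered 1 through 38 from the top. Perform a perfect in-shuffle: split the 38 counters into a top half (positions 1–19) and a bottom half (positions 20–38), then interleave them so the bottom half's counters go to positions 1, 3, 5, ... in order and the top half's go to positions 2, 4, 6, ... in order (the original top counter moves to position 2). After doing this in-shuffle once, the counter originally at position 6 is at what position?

Track the counter's position through each in-shuffle:
6 → 12

12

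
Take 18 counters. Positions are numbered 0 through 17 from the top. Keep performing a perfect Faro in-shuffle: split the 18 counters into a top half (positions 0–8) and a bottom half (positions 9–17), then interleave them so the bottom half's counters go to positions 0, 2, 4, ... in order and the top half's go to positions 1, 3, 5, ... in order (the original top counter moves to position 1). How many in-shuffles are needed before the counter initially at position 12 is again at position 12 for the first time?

18

Follow position 12 under repeated in-shuffles:
12 → 6 → 13 → 8 → 17 → 16 → 14 → 10 → 2 → 5 → 11 → 4 → 9 → 0 → 1 → 3 → 7 → 15 → 12
It first returns after 18 in-shuffles.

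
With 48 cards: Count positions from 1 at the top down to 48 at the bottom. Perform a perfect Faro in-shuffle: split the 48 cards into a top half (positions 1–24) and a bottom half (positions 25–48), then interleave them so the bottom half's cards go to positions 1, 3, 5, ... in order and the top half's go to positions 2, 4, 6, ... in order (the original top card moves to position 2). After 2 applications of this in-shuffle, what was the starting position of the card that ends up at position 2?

25

Work backwards from position 2, undoing one in-shuffle at a time:
2 ← 1 ← 25
So the card now at position 2 started at position 25.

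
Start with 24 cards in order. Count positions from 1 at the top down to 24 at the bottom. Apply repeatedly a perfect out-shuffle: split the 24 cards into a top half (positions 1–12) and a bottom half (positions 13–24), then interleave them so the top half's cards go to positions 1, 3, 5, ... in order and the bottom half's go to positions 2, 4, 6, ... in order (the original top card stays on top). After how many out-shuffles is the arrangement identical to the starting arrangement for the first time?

11

The out-shuffle permutes the 24 positions with cycle lengths [1, 1, 11, 11].
Every card is home exactly when every cycle has completed a whole number of laps, i.e. after lcm(1, 11) = 11 out-shuffles.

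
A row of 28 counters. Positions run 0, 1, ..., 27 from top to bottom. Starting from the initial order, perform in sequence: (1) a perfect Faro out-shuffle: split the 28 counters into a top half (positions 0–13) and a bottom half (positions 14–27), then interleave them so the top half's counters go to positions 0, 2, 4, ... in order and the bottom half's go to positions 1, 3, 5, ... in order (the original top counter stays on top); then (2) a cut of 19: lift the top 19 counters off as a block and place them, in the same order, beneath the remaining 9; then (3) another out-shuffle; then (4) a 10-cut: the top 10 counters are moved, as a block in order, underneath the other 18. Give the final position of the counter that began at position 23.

18

Track the counter from position 23 forward through each operation:
  after op 1 (out-shuffle): 23 → 19
  after op 2 (cut 19): 19 → 0
  after op 3 (out-shuffle): 0 → 0
  after op 4 (cut 10): 0 → 18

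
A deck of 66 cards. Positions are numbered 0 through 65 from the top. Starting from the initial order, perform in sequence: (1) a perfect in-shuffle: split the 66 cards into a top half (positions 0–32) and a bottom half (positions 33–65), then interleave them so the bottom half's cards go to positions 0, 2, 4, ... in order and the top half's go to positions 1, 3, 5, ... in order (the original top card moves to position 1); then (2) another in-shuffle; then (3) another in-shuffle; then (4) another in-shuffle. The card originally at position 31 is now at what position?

42

Track the card from position 31 forward through each operation:
  after op 1 (in-shuffle): 31 → 63
  after op 2 (in-shuffle): 63 → 60
  after op 3 (in-shuffle): 60 → 54
  after op 4 (in-shuffle): 54 → 42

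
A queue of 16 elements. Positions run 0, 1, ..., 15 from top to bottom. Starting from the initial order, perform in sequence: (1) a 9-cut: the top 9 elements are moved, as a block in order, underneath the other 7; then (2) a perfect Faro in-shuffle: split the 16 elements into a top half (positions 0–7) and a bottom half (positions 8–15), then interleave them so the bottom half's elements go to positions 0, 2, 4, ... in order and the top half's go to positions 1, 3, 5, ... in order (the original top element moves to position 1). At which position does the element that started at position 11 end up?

Track the element from position 11 forward through each operation:
  after op 1 (cut 9): 11 → 2
  after op 2 (in-shuffle): 2 → 5

5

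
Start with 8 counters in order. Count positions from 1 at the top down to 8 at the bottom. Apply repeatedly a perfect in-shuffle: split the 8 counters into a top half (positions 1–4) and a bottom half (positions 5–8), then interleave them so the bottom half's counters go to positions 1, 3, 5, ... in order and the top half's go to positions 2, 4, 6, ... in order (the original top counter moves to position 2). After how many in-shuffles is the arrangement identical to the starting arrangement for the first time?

The in-shuffle permutes the 8 positions with cycle lengths [2, 6].
Every counter is home exactly when every cycle has completed a whole number of laps, i.e. after lcm(2, 6) = 6 in-shuffles.

6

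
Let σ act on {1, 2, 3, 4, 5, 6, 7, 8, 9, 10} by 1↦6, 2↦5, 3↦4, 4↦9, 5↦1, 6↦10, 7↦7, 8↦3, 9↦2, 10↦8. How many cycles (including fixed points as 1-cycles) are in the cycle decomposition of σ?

Cycle decomposition: (1 6 10 8 3 4 9 2 5) (7).
2 cycles.

2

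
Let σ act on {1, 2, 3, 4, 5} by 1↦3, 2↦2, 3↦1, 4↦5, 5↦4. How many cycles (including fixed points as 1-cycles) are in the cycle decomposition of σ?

Cycle decomposition: (1 3) (2) (4 5).
3 cycles.

3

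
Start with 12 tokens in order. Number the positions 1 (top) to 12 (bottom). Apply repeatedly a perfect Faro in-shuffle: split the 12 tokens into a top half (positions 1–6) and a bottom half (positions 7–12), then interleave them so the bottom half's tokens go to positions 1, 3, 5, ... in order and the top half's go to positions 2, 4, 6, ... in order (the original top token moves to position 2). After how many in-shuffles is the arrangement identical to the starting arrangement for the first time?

12

The in-shuffle permutes the 12 positions with cycle lengths [12].
Every token is home exactly when every cycle has completed a whole number of laps, i.e. after lcm(12) = 12 in-shuffles.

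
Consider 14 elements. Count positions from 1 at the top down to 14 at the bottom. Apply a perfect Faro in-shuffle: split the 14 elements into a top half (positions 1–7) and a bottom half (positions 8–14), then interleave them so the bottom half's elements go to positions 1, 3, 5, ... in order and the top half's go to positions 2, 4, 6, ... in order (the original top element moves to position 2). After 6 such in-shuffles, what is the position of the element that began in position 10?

10

Track the element's position through each in-shuffle:
10 → 5 → 10 → 5 → 10 → 5 → 10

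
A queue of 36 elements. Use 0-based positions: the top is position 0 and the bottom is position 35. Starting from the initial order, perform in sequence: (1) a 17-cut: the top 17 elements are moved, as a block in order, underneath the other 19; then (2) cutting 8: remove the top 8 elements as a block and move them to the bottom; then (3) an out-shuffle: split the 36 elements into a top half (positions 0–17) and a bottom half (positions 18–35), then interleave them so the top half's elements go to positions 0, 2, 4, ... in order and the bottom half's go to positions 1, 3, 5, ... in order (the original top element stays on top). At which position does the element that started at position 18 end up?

23

Track the element from position 18 forward through each operation:
  after op 1 (cut 17): 18 → 1
  after op 2 (cut 8): 1 → 29
  after op 3 (out-shuffle): 29 → 23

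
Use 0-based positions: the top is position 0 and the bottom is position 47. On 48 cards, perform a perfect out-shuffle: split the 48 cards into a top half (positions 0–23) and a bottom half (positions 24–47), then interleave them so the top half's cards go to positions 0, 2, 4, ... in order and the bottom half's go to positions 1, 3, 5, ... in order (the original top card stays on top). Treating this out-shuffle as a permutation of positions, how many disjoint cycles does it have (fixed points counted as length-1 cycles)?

4

Trace each unvisited position around until it returns:
(0) (1 2 4 8 16 32 ... len 23) (5 10 20 40 33 19 ... len 23) (47)
4 cycles in total.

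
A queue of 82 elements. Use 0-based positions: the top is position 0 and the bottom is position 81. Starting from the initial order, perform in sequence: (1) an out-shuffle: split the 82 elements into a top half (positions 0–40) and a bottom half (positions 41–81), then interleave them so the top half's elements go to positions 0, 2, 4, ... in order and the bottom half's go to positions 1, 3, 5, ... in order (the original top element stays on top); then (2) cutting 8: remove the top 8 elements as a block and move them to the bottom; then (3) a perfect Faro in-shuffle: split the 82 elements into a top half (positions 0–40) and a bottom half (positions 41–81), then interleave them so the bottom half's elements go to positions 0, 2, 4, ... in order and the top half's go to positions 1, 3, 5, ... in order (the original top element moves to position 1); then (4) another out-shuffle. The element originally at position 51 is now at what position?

Track the element from position 51 forward through each operation:
  after op 1 (out-shuffle): 51 → 21
  after op 2 (cut 8): 21 → 13
  after op 3 (in-shuffle): 13 → 27
  after op 4 (out-shuffle): 27 → 54

54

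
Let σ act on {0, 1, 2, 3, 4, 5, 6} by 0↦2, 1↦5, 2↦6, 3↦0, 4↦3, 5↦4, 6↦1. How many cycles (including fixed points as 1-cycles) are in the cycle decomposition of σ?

1

Cycle decomposition: (0 2 6 1 5 4 3).
1 cycle.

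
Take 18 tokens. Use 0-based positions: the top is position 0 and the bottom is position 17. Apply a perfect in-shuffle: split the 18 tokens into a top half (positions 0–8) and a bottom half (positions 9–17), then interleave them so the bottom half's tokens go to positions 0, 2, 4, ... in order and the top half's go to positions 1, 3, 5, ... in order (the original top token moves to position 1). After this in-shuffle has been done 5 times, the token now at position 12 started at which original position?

Work backwards from position 12, undoing one in-shuffle at a time:
12 ← 15 ← 7 ← 3 ← 1 ← 0
So the token now at position 12 started at position 0.

0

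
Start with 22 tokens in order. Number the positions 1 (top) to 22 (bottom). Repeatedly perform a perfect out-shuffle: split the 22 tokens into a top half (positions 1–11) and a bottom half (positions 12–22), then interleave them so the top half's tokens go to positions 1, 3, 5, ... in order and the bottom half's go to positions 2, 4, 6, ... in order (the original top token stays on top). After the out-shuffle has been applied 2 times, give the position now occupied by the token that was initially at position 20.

Track the token's position through each out-shuffle:
20 → 18 → 14

14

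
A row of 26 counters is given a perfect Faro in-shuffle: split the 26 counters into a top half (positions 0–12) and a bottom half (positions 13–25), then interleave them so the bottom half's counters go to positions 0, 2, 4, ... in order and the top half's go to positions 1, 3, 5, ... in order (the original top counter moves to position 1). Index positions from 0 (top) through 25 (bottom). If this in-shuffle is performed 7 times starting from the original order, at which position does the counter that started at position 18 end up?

1

Track the counter's position through each in-shuffle:
18 → 10 → 21 → 16 → 6 → 13 → 0 → 1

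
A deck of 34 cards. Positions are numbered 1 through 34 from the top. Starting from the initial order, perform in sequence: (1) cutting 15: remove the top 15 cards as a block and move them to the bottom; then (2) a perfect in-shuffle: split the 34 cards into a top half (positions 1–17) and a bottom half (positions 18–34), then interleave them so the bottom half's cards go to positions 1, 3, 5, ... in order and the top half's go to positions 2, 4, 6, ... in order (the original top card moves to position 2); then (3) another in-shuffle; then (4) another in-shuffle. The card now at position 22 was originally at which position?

10

Undo the operations in reverse order, starting from position 22:
  undo op 4 (in-shuffle, from top half): 22 ← 11
  undo op 3 (in-shuffle, from bottom half): 11 ← 23
  undo op 2 (in-shuffle, from bottom half): 23 ← 29
  undo op 1 (cut 15): 29 ← 10
So the card at position 22 came from original position 10.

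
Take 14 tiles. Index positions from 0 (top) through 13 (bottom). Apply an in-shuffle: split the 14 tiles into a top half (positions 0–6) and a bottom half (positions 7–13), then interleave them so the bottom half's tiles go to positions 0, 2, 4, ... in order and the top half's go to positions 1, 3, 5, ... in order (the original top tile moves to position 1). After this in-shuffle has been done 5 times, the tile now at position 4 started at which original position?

Work backwards from position 4, undoing one in-shuffle at a time:
4 ← 9 ← 4 ← 9 ← 4 ← 9
So the tile now at position 4 started at position 9.

9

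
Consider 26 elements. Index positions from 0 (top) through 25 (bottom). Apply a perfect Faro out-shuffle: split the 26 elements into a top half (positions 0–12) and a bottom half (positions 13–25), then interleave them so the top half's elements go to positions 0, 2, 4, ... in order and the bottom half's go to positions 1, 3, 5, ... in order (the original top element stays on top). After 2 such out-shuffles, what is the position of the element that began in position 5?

Track the element's position through each out-shuffle:
5 → 10 → 20

20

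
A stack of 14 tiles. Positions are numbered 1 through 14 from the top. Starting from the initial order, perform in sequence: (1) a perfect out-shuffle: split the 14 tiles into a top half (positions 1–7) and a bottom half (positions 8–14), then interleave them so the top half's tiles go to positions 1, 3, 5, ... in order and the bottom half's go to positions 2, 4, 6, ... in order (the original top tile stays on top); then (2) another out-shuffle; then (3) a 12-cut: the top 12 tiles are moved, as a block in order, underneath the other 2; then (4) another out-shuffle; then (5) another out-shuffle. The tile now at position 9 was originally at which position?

1

Undo the operations in reverse order, starting from position 9:
  undo op 5 (out-shuffle, from top half): 9 ← 5
  undo op 4 (out-shuffle, from top half): 5 ← 3
  undo op 3 (cut 12): 3 ← 1
  undo op 2 (out-shuffle, from top half): 1 ← 1
  undo op 1 (out-shuffle, from top half): 1 ← 1
So the tile at position 9 came from original position 1.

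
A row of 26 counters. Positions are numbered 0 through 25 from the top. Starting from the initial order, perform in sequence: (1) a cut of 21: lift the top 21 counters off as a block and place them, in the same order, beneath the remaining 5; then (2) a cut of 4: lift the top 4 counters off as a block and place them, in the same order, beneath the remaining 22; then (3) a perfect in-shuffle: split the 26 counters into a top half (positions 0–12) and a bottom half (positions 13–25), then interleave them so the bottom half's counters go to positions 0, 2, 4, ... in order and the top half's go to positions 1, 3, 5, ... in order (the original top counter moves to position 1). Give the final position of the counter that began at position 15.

6

Track the counter from position 15 forward through each operation:
  after op 1 (cut 21): 15 → 20
  after op 2 (cut 4): 20 → 16
  after op 3 (in-shuffle): 16 → 6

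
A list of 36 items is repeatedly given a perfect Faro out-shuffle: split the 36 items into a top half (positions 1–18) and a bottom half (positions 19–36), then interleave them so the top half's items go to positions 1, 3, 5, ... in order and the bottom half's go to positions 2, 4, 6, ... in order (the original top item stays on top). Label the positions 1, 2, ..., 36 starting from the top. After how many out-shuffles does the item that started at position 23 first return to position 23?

Follow position 23 under repeated out-shuffles:
23 → 10 → 19 → 2 → 3 → 5 → 9 → 17 → 33 → 30 → 24 → 12 → 23
It first returns after 12 out-shuffles.

12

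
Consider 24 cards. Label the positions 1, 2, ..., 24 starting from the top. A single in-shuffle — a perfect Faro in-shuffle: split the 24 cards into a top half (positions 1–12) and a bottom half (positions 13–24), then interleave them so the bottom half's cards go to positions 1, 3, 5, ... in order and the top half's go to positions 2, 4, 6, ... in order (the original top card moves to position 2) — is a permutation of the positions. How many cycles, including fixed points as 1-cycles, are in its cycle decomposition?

2

Trace each unvisited position around until it returns:
(1 2 4 8 16 7 ... len 20) (5 10 20 15)
2 cycles in total.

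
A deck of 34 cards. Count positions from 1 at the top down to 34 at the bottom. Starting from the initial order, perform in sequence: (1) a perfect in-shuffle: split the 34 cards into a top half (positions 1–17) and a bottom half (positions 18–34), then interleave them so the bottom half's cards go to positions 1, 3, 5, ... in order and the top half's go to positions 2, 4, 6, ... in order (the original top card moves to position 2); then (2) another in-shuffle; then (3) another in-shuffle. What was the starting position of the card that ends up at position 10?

Undo the operations in reverse order, starting from position 10:
  undo op 3 (in-shuffle, from top half): 10 ← 5
  undo op 2 (in-shuffle, from bottom half): 5 ← 20
  undo op 1 (in-shuffle, from top half): 20 ← 10
So the card at position 10 came from original position 10.

10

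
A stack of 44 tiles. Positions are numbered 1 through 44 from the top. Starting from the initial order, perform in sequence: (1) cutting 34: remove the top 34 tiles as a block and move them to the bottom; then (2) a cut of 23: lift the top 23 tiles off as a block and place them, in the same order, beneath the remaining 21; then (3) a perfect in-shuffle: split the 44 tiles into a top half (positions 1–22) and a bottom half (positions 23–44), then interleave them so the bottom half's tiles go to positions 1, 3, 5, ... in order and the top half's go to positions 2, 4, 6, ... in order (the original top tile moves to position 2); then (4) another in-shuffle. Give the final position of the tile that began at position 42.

Track the tile from position 42 forward through each operation:
  after op 1 (cut 34): 42 → 8
  after op 2 (cut 23): 8 → 29
  after op 3 (in-shuffle): 29 → 13
  after op 4 (in-shuffle): 13 → 26

26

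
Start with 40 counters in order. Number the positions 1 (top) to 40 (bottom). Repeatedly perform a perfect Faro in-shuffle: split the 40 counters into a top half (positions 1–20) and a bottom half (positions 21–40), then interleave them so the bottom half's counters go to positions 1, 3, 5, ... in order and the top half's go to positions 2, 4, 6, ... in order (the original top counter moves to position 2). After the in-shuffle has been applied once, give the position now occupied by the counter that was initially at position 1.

Track the counter's position through each in-shuffle:
1 → 2

2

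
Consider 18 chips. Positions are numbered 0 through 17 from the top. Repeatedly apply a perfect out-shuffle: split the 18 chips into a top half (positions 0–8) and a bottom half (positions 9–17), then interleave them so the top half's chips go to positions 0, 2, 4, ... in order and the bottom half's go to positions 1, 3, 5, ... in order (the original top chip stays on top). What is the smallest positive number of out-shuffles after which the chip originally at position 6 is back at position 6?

8

Follow position 6 under repeated out-shuffles:
6 → 12 → 7 → 14 → 11 → 5 → 10 → 3 → 6
It first returns after 8 out-shuffles.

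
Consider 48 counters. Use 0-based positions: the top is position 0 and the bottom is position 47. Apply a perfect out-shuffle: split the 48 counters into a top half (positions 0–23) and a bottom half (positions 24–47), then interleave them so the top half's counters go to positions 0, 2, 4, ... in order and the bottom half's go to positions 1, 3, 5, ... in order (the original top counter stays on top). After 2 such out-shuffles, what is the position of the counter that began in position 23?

Track the counter's position through each out-shuffle:
23 → 46 → 45

45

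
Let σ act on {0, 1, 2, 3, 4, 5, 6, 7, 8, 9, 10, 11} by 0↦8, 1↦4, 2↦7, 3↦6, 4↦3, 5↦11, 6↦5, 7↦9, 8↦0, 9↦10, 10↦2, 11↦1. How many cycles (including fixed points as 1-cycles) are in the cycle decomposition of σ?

Cycle decomposition: (0 8) (1 4 3 6 5 11) (2 7 9 10).
3 cycles.

3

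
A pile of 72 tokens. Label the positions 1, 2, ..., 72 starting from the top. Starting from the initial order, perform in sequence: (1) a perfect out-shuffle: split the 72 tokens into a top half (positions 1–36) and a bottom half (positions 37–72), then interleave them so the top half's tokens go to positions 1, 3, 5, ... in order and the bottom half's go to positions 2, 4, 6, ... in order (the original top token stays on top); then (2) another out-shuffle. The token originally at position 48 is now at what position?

47

Track the token from position 48 forward through each operation:
  after op 1 (out-shuffle): 48 → 24
  after op 2 (out-shuffle): 24 → 47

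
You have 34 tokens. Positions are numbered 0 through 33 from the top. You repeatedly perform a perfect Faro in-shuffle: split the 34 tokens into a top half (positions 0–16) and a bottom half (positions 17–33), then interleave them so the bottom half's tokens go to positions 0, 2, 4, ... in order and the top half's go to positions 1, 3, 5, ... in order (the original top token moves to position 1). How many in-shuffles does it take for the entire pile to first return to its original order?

The in-shuffle permutes the 34 positions with cycle lengths [3, 3, 4, 12, 12].
Every token is home exactly when every cycle has completed a whole number of laps, i.e. after lcm(3, 4, 12) = 12 in-shuffles.

12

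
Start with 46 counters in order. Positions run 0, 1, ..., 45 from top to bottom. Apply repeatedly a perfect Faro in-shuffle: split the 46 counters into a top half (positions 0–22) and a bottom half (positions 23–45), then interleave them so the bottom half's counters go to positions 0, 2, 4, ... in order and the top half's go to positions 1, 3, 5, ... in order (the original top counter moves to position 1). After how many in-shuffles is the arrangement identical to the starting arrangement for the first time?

The in-shuffle permutes the 46 positions with cycle lengths [23, 23].
Every counter is home exactly when every cycle has completed a whole number of laps, i.e. after lcm(23) = 23 in-shuffles.

23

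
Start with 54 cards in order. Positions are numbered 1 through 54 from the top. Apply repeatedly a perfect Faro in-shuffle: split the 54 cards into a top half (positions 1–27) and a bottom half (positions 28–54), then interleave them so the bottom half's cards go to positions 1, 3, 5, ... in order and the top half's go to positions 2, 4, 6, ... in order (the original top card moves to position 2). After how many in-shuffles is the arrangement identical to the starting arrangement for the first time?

20

The in-shuffle permutes the 54 positions with cycle lengths [4, 10, 20, 20].
Every card is home exactly when every cycle has completed a whole number of laps, i.e. after lcm(4, 10, 20) = 20 in-shuffles.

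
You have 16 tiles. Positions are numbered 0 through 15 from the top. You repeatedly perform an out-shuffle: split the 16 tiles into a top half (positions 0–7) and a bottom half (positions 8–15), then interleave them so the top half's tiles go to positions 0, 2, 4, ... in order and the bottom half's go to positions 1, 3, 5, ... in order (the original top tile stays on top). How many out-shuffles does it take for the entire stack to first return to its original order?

4

The out-shuffle permutes the 16 positions with cycle lengths [1, 1, 2, 4, 4, 4].
Every tile is home exactly when every cycle has completed a whole number of laps, i.e. after lcm(1, 2, 4) = 4 out-shuffles.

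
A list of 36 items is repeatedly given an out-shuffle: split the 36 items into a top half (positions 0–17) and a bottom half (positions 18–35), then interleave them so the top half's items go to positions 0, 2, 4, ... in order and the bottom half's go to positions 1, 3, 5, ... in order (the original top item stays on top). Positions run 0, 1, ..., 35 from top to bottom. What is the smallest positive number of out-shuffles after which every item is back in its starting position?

12

The out-shuffle permutes the 36 positions with cycle lengths [1, 1, 3, 3, 4, 12, 12].
Every item is home exactly when every cycle has completed a whole number of laps, i.e. after lcm(1, 3, 4, 12) = 12 out-shuffles.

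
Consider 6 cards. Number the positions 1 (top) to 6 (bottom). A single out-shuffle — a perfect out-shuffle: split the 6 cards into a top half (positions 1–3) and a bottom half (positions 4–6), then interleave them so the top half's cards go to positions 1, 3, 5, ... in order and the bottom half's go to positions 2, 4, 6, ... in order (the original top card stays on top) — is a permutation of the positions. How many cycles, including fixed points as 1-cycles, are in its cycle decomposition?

3

Trace each unvisited position around until it returns:
(1) (2 3 5 4) (6)
3 cycles in total.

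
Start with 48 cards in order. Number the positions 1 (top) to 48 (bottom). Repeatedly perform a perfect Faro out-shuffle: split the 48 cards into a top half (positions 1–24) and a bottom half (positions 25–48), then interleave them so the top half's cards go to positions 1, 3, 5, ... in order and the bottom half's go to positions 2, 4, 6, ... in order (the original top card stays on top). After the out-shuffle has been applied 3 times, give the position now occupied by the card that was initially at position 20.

Track the card's position through each out-shuffle:
20 → 39 → 30 → 12

12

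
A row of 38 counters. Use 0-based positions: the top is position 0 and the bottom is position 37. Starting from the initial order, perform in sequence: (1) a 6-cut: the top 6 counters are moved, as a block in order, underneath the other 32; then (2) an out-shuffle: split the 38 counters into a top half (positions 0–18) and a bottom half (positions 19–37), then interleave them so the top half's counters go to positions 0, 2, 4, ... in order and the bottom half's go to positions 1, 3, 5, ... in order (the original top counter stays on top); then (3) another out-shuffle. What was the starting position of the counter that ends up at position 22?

Undo the operations in reverse order, starting from position 22:
  undo op 3 (out-shuffle, from top half): 22 ← 11
  undo op 2 (out-shuffle, from bottom half): 11 ← 24
  undo op 1 (cut 6): 24 ← 30
So the counter at position 22 came from original position 30.

30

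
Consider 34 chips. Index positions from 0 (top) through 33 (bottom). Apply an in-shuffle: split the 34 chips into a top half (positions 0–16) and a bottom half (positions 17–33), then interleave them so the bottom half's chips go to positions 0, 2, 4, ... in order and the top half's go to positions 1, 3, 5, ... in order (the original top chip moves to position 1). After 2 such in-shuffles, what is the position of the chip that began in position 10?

Track the chip's position through each in-shuffle:
10 → 21 → 8

8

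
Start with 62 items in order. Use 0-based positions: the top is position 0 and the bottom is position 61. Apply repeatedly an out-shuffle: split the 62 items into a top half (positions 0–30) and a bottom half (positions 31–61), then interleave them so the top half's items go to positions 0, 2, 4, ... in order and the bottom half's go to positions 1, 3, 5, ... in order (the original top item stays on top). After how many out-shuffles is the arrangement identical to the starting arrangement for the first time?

The out-shuffle permutes the 62 positions with cycle lengths [1, 1, 60].
Every item is home exactly when every cycle has completed a whole number of laps, i.e. after lcm(1, 60) = 60 out-shuffles.

60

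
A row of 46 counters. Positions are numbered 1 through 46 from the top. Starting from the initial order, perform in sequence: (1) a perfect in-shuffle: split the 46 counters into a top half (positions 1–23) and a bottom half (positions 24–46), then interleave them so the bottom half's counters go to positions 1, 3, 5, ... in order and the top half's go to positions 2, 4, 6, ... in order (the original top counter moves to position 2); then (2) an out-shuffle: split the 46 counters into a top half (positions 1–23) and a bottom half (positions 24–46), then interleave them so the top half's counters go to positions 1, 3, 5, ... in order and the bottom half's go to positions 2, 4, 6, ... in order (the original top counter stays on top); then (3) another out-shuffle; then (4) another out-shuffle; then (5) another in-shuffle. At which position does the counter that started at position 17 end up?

33

Track the counter from position 17 forward through each operation:
  after op 1 (in-shuffle): 17 → 34
  after op 2 (out-shuffle): 34 → 22
  after op 3 (out-shuffle): 22 → 43
  after op 4 (out-shuffle): 43 → 40
  after op 5 (in-shuffle): 40 → 33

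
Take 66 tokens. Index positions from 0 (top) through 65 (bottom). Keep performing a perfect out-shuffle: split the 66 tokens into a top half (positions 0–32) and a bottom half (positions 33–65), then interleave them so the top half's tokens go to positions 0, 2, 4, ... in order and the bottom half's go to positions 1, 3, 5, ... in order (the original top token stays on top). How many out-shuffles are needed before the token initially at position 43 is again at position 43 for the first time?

Follow position 43 under repeated out-shuffles:
43 → 21 → 42 → 19 → 38 → 11 → 22 → 44 → 23 → 46 → 27 → 54 → 43
It first returns after 12 out-shuffles.

12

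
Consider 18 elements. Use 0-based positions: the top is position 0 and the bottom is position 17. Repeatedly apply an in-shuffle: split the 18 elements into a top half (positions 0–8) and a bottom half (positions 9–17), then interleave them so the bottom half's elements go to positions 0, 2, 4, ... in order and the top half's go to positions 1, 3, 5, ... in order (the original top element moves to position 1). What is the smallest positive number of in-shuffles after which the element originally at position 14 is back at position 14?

Follow position 14 under repeated in-shuffles:
14 → 10 → 2 → 5 → 11 → 4 → 9 → 0 → 1 → 3 → 7 → 15 → 12 → 6 → 13 → 8 → 17 → 16 → 14
It first returns after 18 in-shuffles.

18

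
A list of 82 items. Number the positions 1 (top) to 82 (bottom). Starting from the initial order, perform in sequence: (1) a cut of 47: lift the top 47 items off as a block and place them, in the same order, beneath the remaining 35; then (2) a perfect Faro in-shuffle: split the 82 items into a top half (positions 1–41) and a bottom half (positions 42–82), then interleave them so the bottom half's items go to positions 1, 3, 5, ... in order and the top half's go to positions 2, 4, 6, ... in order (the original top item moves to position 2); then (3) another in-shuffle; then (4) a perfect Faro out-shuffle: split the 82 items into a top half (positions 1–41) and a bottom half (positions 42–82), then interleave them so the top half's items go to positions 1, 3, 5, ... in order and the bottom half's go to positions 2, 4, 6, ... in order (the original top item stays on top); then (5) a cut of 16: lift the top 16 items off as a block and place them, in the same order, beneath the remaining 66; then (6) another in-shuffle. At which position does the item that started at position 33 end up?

58

Track the item from position 33 forward through each operation:
  after op 1 (cut 47): 33 → 68
  after op 2 (in-shuffle): 68 → 53
  after op 3 (in-shuffle): 53 → 23
  after op 4 (out-shuffle): 23 → 45
  after op 5 (cut 16): 45 → 29
  after op 6 (in-shuffle): 29 → 58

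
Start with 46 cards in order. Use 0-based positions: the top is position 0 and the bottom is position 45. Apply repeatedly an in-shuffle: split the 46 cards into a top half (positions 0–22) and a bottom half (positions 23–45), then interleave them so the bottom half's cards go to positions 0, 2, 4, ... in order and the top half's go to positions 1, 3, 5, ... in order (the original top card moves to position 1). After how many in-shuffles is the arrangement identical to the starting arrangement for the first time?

23

The in-shuffle permutes the 46 positions with cycle lengths [23, 23].
Every card is home exactly when every cycle has completed a whole number of laps, i.e. after lcm(23) = 23 in-shuffles.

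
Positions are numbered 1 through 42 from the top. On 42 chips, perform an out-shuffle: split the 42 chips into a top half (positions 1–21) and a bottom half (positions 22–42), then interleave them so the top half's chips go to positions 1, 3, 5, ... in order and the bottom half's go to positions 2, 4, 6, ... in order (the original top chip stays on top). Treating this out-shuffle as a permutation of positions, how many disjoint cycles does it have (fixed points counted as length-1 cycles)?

Trace each unvisited position around until it returns:
(1) (2 3 5 9 17 33 ... len 20) (4 7 13 25 8 15 ... len 20) (42)
4 cycles in total.

4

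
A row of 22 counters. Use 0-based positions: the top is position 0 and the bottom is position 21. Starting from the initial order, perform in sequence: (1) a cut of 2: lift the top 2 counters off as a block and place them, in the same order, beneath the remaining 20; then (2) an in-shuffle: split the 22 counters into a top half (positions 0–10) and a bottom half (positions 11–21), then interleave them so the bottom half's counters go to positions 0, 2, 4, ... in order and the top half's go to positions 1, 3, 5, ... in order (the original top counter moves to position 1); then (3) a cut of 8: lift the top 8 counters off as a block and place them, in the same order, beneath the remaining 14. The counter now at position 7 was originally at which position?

9

Undo the operations in reverse order, starting from position 7:
  undo op 3 (cut 8): 7 ← 15
  undo op 2 (in-shuffle, from top half): 15 ← 7
  undo op 1 (cut 2): 7 ← 9
So the counter at position 7 came from original position 9.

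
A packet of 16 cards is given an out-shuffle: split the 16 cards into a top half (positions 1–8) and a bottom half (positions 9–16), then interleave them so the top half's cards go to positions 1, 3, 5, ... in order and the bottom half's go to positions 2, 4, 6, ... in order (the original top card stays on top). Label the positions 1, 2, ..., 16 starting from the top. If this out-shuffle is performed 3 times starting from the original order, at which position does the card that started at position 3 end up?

Track the card's position through each out-shuffle:
3 → 5 → 9 → 2

2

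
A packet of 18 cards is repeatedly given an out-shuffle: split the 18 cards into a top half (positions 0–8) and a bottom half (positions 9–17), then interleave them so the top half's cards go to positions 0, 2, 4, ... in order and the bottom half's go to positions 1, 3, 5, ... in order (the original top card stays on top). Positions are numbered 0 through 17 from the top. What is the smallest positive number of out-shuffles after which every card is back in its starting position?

8

The out-shuffle permutes the 18 positions with cycle lengths [1, 1, 8, 8].
Every card is home exactly when every cycle has completed a whole number of laps, i.e. after lcm(1, 8) = 8 out-shuffles.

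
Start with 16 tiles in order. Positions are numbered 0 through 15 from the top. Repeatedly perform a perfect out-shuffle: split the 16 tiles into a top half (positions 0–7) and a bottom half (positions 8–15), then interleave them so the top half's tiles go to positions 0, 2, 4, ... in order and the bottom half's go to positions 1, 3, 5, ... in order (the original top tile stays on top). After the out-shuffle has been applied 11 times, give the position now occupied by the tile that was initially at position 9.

Track the tile's position through each out-shuffle:
9 → 3 → 6 → 12 → 9 → 3 → 6 → 12 → 9 → 3 → 6 → 12

12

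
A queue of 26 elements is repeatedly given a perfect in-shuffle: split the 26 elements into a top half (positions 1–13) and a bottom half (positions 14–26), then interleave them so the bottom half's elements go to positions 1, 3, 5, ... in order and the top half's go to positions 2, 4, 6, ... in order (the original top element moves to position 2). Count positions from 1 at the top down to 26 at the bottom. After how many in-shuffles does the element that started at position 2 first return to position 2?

18

Follow position 2 under repeated in-shuffles:
2 → 4 → 8 → 16 → 5 → 10 → 20 → 13 → 26 → 25 → 23 → 19 → 11 → 22 → 17 → 7 → 14 → 1 → 2
It first returns after 18 in-shuffles.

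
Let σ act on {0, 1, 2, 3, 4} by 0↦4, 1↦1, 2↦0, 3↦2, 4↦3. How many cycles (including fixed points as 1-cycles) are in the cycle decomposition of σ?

Cycle decomposition: (0 4 3 2) (1).
2 cycles.

2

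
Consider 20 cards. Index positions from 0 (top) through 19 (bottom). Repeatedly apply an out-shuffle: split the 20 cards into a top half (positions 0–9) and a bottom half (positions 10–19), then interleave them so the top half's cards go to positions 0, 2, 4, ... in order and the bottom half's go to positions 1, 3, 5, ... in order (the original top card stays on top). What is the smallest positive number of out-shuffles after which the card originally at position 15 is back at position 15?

18

Follow position 15 under repeated out-shuffles:
15 → 11 → 3 → 6 → 12 → 5 → 10 → 1 → 2 → 4 → 8 → 16 → 13 → 7 → 14 → 9 → 18 → 17 → 15
It first returns after 18 out-shuffles.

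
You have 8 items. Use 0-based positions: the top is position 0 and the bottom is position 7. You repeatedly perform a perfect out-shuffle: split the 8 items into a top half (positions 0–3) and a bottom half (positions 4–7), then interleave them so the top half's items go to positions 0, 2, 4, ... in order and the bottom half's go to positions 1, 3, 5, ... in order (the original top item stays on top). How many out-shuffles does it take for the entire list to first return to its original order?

The out-shuffle permutes the 8 positions with cycle lengths [1, 1, 3, 3].
Every item is home exactly when every cycle has completed a whole number of laps, i.e. after lcm(1, 3) = 3 out-shuffles.

3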